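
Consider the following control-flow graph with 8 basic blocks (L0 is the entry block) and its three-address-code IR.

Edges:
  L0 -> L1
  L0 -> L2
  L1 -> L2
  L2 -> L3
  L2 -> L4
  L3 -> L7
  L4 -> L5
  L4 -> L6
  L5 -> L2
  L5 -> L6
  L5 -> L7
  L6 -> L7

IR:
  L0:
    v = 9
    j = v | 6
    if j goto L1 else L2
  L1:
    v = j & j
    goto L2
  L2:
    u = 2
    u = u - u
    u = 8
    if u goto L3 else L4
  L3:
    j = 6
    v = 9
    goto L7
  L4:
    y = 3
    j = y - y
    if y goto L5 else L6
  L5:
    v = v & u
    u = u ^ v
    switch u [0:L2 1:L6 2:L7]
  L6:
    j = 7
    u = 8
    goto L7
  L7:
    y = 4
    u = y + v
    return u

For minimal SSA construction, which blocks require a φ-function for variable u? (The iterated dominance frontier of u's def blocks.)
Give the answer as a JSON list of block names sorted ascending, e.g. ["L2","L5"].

idom tree: L1←L0 L2←L0 L3←L2 L4←L2 L5←L4 L6←L4 L7←L2
Join-block Dom:
  L2: preds {L0,L1,L5}: {L0} ∩ {L0,L1} ∩ {L0,L2,L4,L5} = {L0}; idom=L0
  L6: preds {L4,L5}: {L0,L2,L4} ∩ {L0,L2,L4,L5} = {L0,L2,L4}; idom=L4
  L7: preds {L3,L5,L6}: {L0,L2,L3} ∩ {L0,L2,L4,L5} ∩ {L0,L2,L4,L6} = {L0,L2}; idom=L2

Frontier:
  L2←L0: walk · to L0
  L2←L1: walk L1 to L0
  L2←L5: walk L5→L4→L2 to L0
  L6←L4: walk · to L4
  L6←L5: walk L5 to L4
  L7←L3: walk L3 to L2
  L7←L5: walk L5→L4 to L2
  L7←L6: walk L6→L4 to L2
  L0: DF=∅
  L1: DF={L2}
  L2: DF={L2}
  L3: DF={L7}
  L4: DF={L2,L7}
  L5: DF={L2,L6,L7}
  L6: DF={L7}
  L7: DF=∅

φ for u: defs {L2,L5,L6,L7}
  DF⁺ = {L2,L6,L7}

Answer: ["L2", "L6", "L7"]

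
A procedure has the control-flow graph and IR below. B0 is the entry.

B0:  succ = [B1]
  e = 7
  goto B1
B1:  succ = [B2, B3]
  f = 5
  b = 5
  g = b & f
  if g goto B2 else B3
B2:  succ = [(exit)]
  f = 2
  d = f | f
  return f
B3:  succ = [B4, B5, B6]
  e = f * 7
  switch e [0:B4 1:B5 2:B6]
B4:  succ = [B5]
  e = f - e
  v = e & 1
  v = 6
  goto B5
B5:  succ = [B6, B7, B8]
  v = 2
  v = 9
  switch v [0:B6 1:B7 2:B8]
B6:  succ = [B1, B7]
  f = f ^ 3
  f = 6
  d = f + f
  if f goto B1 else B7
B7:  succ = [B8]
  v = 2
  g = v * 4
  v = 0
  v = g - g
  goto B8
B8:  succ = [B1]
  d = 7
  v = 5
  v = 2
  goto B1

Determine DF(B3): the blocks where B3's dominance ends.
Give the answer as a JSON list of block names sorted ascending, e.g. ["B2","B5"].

Answer: ["B1"]

Working:
idom tree: B1←B0 B2←B1 B3←B1 B4←B3 B5←B3 B6←B3 B7←B3 B8←B3
Join-block Dom:
  B1: preds {B0,B6,B8}: {B0} ∩ {B0,B1,B3,B6} ∩ {B0,B1,B3,B8} = {B0}; idom=B0
  B5: preds {B3,B4}: {B0,B1,B3} ∩ {B0,B1,B3,B4} = {B0,B1,B3}; idom=B3
  B6: preds {B3,B5}: {B0,B1,B3} ∩ {B0,B1,B3,B5} = {B0,B1,B3}; idom=B3
  B7: preds {B5,B6}: {B0,B1,B3,B5} ∩ {B0,B1,B3,B6} = {B0,B1,B3}; idom=B3
  B8: preds {B5,B7}: {B0,B1,B3,B5} ∩ {B0,B1,B3,B7} = {B0,B1,B3}; idom=B3

DF walk-up:
  join B1 pred B0: · stop@B0
  join B1 pred B6: B6→B3→B1 stop@B0
  join B1 pred B8: B8→B3→B1 stop@B0
  join B5 pred B3: · stop@B3
  join B5 pred B4: B4 stop@B3
  join B6 pred B3: · stop@B3
  join B6 pred B5: B5 stop@B3
  join B7 pred B5: B5 stop@B3
  join B7 pred B6: B6 stop@B3
  join B8 pred B5: B5 stop@B3
  join B8 pred B7: B7 stop@B3
  DF(B0)=∅
  DF(B1)={B1}
  DF(B2)=∅
  DF(B3)={B1}
  DF(B4)={B5}
  DF(B5)={B6,B7,B8}
  DF(B6)={B1,B7}
  DF(B7)={B8}
  DF(B8)={B1}

DF(B3) = ["B1"]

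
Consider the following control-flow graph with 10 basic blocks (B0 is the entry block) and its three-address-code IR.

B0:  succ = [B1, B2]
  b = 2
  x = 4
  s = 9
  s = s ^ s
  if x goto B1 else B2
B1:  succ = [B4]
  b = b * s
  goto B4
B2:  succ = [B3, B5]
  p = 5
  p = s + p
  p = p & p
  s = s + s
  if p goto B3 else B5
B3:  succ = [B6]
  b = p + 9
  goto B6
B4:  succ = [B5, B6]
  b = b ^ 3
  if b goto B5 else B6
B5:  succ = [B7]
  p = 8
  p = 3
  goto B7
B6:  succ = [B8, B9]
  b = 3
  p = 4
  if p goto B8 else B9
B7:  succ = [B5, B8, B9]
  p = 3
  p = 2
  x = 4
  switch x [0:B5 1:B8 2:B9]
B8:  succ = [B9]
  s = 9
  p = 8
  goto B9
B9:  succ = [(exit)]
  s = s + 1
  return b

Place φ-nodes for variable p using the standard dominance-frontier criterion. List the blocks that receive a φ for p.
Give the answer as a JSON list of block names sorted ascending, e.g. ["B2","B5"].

idom tree: B1←B0 B2←B0 B3←B2 B4←B1 B5←B0 B6←B0 B7←B5 B8←B0 B9←B0
Join-block Dom:
  B5: preds {B2,B4,B7}: {B0,B2} ∩ {B0,B1,B4} ∩ {B0,B5,B7} = {B0}; idom=B0
  B6: preds {B3,B4}: {B0,B2,B3} ∩ {B0,B1,B4} = {B0}; idom=B0
  B8: preds {B6,B7}: {B0,B6} ∩ {B0,B5,B7} = {B0}; idom=B0
  B9: preds {B6,B7,B8}: {B0,B6} ∩ {B0,B5,B7} ∩ {B0,B8} = {B0}; idom=B0

Frontier:
  join B5 pred B2: B2 stop@B0
  join B5 pred B4: B4→B1 stop@B0
  join B5 pred B7: B7→B5 stop@B0
  join B6 pred B3: B3→B2 stop@B0
  join B6 pred B4: B4→B1 stop@B0
  join B8 pred B6: B6 stop@B0
  join B8 pred B7: B7→B5 stop@B0
  join B9 pred B6: B6 stop@B0
  join B9 pred B7: B7→B5 stop@B0
  join B9 pred B8: B8 stop@B0
  B0 → ∅
  B1 → {B5,B6}
  B2 → {B5,B6}
  B3 → {B6}
  B4 → {B5,B6}
  B5 → {B5,B8,B9}
  B6 → {B8,B9}
  B7 → {B5,B8,B9}
  B8 → {B9}
  B9 → ∅

φ for p: defs {B2,B5,B6,B7,B8}
  DF⁺ = {B5,B6,B8,B9}

Answer: ["B5", "B6", "B8", "B9"]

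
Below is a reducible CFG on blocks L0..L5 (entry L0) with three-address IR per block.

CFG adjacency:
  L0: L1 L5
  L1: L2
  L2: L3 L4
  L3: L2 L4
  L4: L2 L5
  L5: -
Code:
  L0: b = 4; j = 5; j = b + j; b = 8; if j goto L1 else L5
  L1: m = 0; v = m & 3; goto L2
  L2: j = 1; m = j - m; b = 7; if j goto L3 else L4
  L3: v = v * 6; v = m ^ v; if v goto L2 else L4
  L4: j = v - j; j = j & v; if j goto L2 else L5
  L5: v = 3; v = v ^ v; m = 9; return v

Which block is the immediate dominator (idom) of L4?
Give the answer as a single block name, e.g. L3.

idom tree: L1←L0 L2←L1 L3←L2 L4←L2 L5←L0
Dom at joins:
  L2: preds {L1,L3,L4}: {L0,L1} ∩ {L0,L1,L2,L3} ∩ {L0,L1,L2,L4} = {L0,L1}; idom=L1
  L4: preds {L2,L3}: {L0,L1,L2} ∩ {L0,L1,L2,L3} = {L0,L1,L2}; idom=L2
  L5: preds {L0,L4}: {L0} ∩ {L0,L1,L2,L4} = {L0}; idom=L0

idom(L4) = L2

Answer: L2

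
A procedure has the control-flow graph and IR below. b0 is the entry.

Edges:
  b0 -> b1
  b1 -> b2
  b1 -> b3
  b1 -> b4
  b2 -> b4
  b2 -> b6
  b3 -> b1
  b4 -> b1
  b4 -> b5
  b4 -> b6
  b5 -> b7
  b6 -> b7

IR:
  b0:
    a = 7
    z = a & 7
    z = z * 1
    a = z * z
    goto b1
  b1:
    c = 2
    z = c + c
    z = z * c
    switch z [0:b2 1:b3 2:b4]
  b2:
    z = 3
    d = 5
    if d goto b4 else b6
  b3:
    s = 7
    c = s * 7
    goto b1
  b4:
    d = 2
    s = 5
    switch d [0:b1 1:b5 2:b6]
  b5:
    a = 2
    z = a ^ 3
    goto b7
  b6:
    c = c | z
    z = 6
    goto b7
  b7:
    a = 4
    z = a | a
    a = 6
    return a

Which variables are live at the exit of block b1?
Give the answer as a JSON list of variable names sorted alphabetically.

Per-block:
  b0: def={a,z} ue=∅
  b1: def={c,z} ue=∅
  b2: def={d,z} ue=∅
  b3: def={c,s} ue=∅
  b4: def={d,s} ue=∅
  b5: def={a,z} ue=∅
  b6: def={c,z} ue={c,z}
  b7: def={a,z} ue=∅

Liveness:
  b0 li=∅ lo=∅
  b1 li=∅ lo={c,z}
  b2 li={c} lo={c,z}
  b3 li=∅ lo=∅
  b4 li={c,z} lo={c,z}
  b5 li=∅ lo=∅
  b6 li={c,z} lo=∅
  b7 li=∅ lo=∅

live-out(b1) = ["c", "z"]

Answer: ["c", "z"]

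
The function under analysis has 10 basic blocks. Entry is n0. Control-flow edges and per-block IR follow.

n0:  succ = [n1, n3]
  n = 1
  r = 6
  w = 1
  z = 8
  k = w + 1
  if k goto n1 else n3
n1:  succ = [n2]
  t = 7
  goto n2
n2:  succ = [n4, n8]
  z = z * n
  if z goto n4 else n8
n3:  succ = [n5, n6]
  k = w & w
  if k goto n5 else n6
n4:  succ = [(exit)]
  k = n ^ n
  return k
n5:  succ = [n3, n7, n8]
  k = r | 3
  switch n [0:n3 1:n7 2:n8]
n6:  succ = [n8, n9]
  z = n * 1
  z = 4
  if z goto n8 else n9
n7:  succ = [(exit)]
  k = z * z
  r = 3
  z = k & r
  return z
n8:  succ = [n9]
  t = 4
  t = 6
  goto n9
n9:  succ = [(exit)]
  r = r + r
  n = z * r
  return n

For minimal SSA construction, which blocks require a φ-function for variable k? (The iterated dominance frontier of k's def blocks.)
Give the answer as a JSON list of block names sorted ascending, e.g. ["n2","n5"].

idom tree: n1←n0 n2←n1 n3←n0 n4←n2 n5←n3 n6←n3 n7←n5 n8←n0 n9←n0
Dom∩ at merges:
  n3: preds {n0,n5}: {n0} ∩ {n0,n3,n5} = {n0}; idom=n0
  n8: preds {n2,n5,n6}: {n0,n1,n2} ∩ {n0,n3,n5} ∩ {n0,n3,n6} = {n0}; idom=n0
  n9: preds {n6,n8}: {n0,n3,n6} ∩ {n0,n8} = {n0}; idom=n0

Frontier:
  n3←n0: walk · to n0
  n3←n5: walk n5→n3 to n0
  n8←n2: walk n2→n1 to n0
  n8←n5: walk n5→n3 to n0
  n8←n6: walk n6→n3 to n0
  n9←n6: walk n6→n3 to n0
  n9←n8: walk n8 to n0
  n0 → ∅
  n1 → {n8}
  n2 → {n8}
  n3 → {n3,n8,n9}
  n4 → ∅
  n5 → {n3,n8}
  n6 → {n8,n9}
  n7 → ∅
  n8 → {n9}
  n9 → ∅

φ for k: defs {n0,n3,n4,n5,n7}
  DF⁺ = {n3,n8,n9}

Answer: ["n3", "n8", "n9"]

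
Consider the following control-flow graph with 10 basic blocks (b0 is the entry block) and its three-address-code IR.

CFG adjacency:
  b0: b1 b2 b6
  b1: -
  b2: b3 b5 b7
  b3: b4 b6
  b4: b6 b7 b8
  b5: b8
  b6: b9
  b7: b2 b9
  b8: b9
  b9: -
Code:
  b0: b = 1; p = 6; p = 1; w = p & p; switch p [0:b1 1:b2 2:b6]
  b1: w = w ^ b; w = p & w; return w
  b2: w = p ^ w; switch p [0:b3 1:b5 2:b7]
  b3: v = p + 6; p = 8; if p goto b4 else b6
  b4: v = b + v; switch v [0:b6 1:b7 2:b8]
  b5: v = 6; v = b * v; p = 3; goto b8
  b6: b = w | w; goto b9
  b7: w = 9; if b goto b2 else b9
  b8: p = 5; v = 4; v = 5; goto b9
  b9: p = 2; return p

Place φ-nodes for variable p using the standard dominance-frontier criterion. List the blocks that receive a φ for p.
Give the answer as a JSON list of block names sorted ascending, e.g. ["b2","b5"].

idom tree: b1←b0 b2←b0 b3←b2 b4←b3 b5←b2 b6←b0 b7←b2 b8←b2 b9←b0
Dom at joins:
  b2: preds {b0,b7}: {b0} ∩ {b0,b2,b7} = {b0}; idom=b0
  b6: preds {b0,b3,b4}: {b0} ∩ {b0,b2,b3} ∩ {b0,b2,b3,b4} = {b0}; idom=b0
  b7: preds {b2,b4}: {b0,b2} ∩ {b0,b2,b3,b4} = {b0,b2}; idom=b2
  b8: preds {b4,b5}: {b0,b2,b3,b4} ∩ {b0,b2,b5} = {b0,b2}; idom=b2
  b9: preds {b6,b7,b8}: {b0,b6} ∩ {b0,b2,b7} ∩ {b0,b2,b8} = {b0}; idom=b0

DF walk-up:
  b2←b0: walk · to b0
  b2←b7: walk b7→b2 to b0
  b6←b0: walk · to b0
  b6←b3: walk b3→b2 to b0
  b6←b4: walk b4→b3→b2 to b0
  b7←b2: walk · to b2
  b7←b4: walk b4→b3 to b2
  b8←b4: walk b4→b3 to b2
  b8←b5: walk b5 to b2
  b9←b6: walk b6 to b0
  b9←b7: walk b7→b2 to b0
  b9←b8: walk b8→b2 to b0
  DF(b0)=∅
  DF(b1)=∅
  DF(b2)={b2,b6,b9}
  DF(b3)={b6,b7,b8}
  DF(b4)={b6,b7,b8}
  DF(b5)={b8}
  DF(b6)={b9}
  DF(b7)={b2,b9}
  DF(b8)={b9}
  DF(b9)=∅

φ for p: defs {b0,b3,b5,b8,b9}
  DF⁺ = {b2,b6,b7,b8,b9}

Answer: ["b2", "b6", "b7", "b8", "b9"]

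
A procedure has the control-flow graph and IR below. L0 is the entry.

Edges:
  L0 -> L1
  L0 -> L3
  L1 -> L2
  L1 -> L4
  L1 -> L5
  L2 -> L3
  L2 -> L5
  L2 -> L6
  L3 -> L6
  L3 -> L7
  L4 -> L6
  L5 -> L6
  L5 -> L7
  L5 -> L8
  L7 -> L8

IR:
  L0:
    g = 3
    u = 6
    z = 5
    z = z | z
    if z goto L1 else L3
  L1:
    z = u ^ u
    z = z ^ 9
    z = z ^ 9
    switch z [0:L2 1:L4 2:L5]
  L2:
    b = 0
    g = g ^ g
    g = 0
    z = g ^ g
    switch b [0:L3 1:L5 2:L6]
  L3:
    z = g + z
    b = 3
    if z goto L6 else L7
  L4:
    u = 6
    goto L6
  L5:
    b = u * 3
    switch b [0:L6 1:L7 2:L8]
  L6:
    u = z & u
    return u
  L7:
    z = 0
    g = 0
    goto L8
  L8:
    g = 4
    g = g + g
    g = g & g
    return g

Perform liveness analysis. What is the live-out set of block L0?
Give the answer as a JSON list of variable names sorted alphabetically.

Answer: ["g", "u", "z"]

Analysis:
Per-block:
  L0 def {g,u,z} use ∅
  L1 def {z} use {u}
  L2 def {b,g,z} use {g}
  L3 def {b,z} use {g,z}
  L4 def {u} use ∅
  L5 def {b} use {u}
  L6 def {u} use {u,z}
  L7 def {g,z} use ∅
  L8 def {g} use ∅

Live sets:
  L0 li=∅ lo={g,u,z}
  L1 li={g,u} lo={g,u,z}
  L2 li={g,u} lo={g,u,z}
  L3 li={g,u,z} lo={u,z}
  L4 li={z} lo={u,z}
  L5 li={u,z} lo={u,z}
  L6 li={u,z} lo=∅
  L7 li=∅ lo=∅
  L8 li=∅ lo=∅

live-out(L0) = ["g", "u", "z"]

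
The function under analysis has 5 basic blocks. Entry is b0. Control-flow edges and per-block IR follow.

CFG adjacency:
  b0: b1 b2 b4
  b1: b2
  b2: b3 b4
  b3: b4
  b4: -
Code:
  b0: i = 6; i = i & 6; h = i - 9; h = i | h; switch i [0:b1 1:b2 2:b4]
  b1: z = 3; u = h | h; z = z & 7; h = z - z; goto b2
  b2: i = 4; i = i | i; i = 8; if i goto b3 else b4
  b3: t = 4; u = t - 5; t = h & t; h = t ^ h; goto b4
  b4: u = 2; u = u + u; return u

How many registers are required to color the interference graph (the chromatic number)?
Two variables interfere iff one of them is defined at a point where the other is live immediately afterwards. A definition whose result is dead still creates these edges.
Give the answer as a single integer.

Per-block:
  b0 def {h,i} use ∅
  b1 def {h,u,z} use {h}
  b2 def {i} use ∅
  b3 def {h,t,u} use {h}
  b4 def {u} use ∅

Backward fixpoint:
  b0: in=∅ out={h}
  b1: in={h} out={h}
  b2: in={h} out={h}
  b3: in={h} out=∅
  b4: in=∅ out=∅

Interference:
  h↔{i,t,u,z}
  i↔{h}
  t↔{h,u}
  u↔{h,t,z}
  z↔{h,u}

Chromatic number:
  clique {h,t,u} ⇒ need ≥ 3
  3-colouring: r0={h}  r1={i,u}  r2={t,z}
  χ = 3

Answer: 3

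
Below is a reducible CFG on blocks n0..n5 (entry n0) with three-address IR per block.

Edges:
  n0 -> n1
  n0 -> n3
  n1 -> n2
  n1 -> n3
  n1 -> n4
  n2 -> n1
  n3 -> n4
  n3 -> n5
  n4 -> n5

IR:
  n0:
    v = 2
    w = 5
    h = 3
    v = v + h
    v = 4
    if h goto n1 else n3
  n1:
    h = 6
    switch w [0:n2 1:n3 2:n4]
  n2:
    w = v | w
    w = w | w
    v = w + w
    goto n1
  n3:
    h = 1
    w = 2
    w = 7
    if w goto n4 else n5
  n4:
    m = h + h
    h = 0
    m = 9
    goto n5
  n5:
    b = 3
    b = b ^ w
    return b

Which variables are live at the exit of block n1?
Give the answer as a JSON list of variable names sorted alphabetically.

Answer: ["h", "v", "w"]

Working:
Per-block:
  n0: {h,v,w} / ∅
  n1: {h} / {w}
  n2: {v,w} / {v,w}
  n3: {h,w} / ∅
  n4: {h,m} / {h}
  n5: {b} / {w}

Live sets:
  n0 li=∅ lo={v,w}
  n1 li={v,w} lo={h,v,w}
  n2 li={v,w} lo={v,w}
  n3 li=∅ lo={h,w}
  n4 li={h,w} lo={w}
  n5 li={w} lo=∅

live-out(n1) = ["h", "v", "w"]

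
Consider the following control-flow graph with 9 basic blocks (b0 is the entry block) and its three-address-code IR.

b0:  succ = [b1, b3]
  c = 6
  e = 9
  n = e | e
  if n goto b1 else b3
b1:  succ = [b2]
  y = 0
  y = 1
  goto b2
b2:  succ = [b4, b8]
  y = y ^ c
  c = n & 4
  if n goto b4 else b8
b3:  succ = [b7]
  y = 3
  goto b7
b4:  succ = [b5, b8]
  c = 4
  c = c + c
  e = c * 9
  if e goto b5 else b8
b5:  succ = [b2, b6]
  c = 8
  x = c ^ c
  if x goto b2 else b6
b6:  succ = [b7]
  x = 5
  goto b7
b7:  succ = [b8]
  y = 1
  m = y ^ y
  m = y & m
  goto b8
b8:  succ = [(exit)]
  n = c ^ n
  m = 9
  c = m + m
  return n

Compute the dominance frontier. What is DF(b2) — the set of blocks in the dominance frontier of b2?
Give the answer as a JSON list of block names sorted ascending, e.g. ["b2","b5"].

idom tree: b1←b0 b2←b1 b3←b0 b4←b2 b5←b4 b6←b5 b7←b0 b8←b0
Join-block Dom:
  b2: preds {b1,b5}: {b0,b1} ∩ {b0,b1,b2,b4,b5} = {b0,b1}; idom=b1
  b7: preds {b3,b6}: {b0,b3} ∩ {b0,b1,b2,b4,b5,b6} = {b0}; idom=b0
  b8: preds {b2,b4,b7}: {b0,b1,b2} ∩ {b0,b1,b2,b4} ∩ {b0,b7} = {b0}; idom=b0

Frontier:
  b2←b1: walk · to b1
  b2←b5: walk b5→b4→b2 to b1
  b7←b3: walk b3 to b0
  b7←b6: walk b6→b5→b4→b2→b1 to b0
  b8←b2: walk b2→b1 to b0
  b8←b4: walk b4→b2→b1 to b0
  b8←b7: walk b7 to b0
  b0: DF=∅
  b1: DF={b7,b8}
  b2: DF={b2,b7,b8}
  b3: DF={b7}
  b4: DF={b2,b7,b8}
  b5: DF={b2,b7}
  b6: DF={b7}
  b7: DF={b8}
  b8: DF=∅

DF(b2) = ["b2", "b7", "b8"]

Answer: ["b2", "b7", "b8"]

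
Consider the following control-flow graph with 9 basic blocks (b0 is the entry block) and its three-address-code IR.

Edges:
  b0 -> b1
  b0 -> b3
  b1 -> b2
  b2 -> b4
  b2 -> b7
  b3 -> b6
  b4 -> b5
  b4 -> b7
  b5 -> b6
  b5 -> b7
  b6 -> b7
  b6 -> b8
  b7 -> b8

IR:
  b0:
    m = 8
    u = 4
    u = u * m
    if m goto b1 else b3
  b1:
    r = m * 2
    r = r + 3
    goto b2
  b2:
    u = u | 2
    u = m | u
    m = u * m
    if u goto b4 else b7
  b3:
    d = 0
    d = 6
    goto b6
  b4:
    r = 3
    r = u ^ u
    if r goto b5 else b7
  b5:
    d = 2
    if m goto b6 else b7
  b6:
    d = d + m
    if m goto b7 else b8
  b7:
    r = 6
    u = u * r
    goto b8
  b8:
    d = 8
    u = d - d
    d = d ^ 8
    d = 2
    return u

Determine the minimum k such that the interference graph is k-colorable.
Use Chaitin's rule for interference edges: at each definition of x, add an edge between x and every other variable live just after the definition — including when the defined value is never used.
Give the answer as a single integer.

Answer: 3

Analysis:
Block summaries:
  b0 def {m,u} use ∅
  b1 def {r} use {m}
  b2 def {m,u} use {m,u}
  b3 def {d} use ∅
  b4 def {r} use {u}
  b5 def {d} use {m}
  b6 def {d} use {d,m}
  b7 def {r,u} use {u}
  b8 def {d,u} use ∅

Live sets:
  b0 li=∅ lo={m,u}
  b1 li={m,u} lo={m,u}
  b2 li={m,u} lo={m,u}
  b3 li={m,u} lo={d,m,u}
  b4 li={m,u} lo={m,u}
  b5 li={m,u} lo={d,m,u}
  b6 li={d,m,u} lo={u}
  b7 li={u} lo=∅
  b8 li=∅ lo=∅

Interfere edges:
  d↔{m,u}
  m↔{d,r,u}
  r↔{m,u}
  u↔{d,m,r}

Colouring:
  clique {d,m,u} ⇒ need ≥ 3
  3-colouring: c0={m}  c1={u}  c2={d,r}
  χ = 3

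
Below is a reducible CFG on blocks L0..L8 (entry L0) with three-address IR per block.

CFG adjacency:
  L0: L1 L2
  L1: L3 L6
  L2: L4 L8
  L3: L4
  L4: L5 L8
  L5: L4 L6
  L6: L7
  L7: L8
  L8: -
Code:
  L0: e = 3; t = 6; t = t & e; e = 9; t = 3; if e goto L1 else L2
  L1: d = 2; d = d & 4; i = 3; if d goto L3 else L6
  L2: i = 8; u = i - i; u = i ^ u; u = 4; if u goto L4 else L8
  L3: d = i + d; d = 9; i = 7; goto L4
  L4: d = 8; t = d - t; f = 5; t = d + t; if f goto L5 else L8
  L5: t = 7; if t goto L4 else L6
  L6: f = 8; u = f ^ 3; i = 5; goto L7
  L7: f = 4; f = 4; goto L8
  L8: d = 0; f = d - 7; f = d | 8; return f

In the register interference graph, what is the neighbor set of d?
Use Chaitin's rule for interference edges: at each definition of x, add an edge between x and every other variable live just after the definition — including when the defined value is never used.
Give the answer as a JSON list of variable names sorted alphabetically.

Answer: ["f", "i", "t"]

Analysis:
Per-block:
  L0: {e,t} / ∅
  L1: {d,i} / ∅
  L2: {i,u} / ∅
  L3: {d,i} / {d,i}
  L4: {d,f,t} / {t}
  L5: {t} / ∅
  L6: {f,i,u} / ∅
  L7: {f} / ∅
  L8: {d,f} / ∅

Backward fixpoint:
  L0 li=∅ lo={t}
  L1 li={t} lo={d,i,t}
  L2 li={t} lo={t}
  L3 li={d,i,t} lo={t}
  L4 li={t} lo=∅
  L5 li=∅ lo={t}
  L6 li=∅ lo=∅
  L7 li=∅ lo=∅
  L8 li=∅ lo=∅

Conflict graph:
  d — {f,i,t}
  e — {t}
  f — {d,t}
  i — {d,t,u}
  t — {d,e,f,i,u}
  u — {i,t}

N(d) = ["f", "i", "t"]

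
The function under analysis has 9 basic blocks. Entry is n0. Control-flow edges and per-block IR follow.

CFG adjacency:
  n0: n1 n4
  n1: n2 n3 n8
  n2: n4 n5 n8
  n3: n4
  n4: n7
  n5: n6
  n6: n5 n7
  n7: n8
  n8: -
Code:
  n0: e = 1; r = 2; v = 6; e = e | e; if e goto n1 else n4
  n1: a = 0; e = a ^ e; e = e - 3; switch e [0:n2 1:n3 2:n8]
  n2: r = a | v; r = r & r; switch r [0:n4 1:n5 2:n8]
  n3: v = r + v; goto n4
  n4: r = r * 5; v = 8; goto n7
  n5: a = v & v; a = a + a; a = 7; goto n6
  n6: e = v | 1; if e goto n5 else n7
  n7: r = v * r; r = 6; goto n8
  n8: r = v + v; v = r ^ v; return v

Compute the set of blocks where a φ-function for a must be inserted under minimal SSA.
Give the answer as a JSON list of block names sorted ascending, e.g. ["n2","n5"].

Answer: ["n4", "n5", "n7", "n8"]

Working:
idom tree: n1←n0 n2←n1 n3←n1 n4←n0 n5←n2 n6←n5 n7←n0 n8←n0
Dom∩ at merges:
  n4: preds {n0,n2,n3}: {n0} ∩ {n0,n1,n2} ∩ {n0,n1,n3} = {n0}; idom=n0
  n5: preds {n2,n6}: {n0,n1,n2} ∩ {n0,n1,n2,n5,n6} = {n0,n1,n2}; idom=n2
  n7: preds {n4,n6}: {n0,n4} ∩ {n0,n1,n2,n5,n6} = {n0}; idom=n0
  n8: preds {n1,n2,n7}: {n0,n1} ∩ {n0,n1,n2} ∩ {n0,n7} = {n0}; idom=n0

DF walk-up:
  n4←n0: walk · to n0
  n4←n2: walk n2→n1 to n0
  n4←n3: walk n3→n1 to n0
  n5←n2: walk · to n2
  n5←n6: walk n6→n5 to n2
  n7←n4: walk n4 to n0
  n7←n6: walk n6→n5→n2→n1 to n0
  n8←n1: walk n1 to n0
  n8←n2: walk n2→n1 to n0
  n8←n7: walk n7 to n0
  n0: DF=∅
  n1: DF={n4,n7,n8}
  n2: DF={n4,n7,n8}
  n3: DF={n4}
  n4: DF={n7}
  n5: DF={n5,n7}
  n6: DF={n5,n7}
  n7: DF={n8}
  n8: DF=∅

φ for a: defs {n1,n5}
  DF⁺ = {n4,n5,n7,n8}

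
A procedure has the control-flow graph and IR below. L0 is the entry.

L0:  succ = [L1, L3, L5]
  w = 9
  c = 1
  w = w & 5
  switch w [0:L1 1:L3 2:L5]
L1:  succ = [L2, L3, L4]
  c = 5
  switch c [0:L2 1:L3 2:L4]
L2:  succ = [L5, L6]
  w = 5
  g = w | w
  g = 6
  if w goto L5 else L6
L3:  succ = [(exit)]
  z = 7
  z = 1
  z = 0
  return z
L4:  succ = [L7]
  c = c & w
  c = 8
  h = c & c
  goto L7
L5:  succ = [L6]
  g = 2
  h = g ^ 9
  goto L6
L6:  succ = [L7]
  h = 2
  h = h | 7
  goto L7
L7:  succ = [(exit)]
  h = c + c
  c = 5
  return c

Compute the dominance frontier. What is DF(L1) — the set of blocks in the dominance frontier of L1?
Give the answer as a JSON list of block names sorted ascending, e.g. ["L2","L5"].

Answer: ["L3", "L5", "L6", "L7"]

Derivation:
idom tree: L1←L0 L2←L1 L3←L0 L4←L1 L5←L0 L6←L0 L7←L0
Join-block Dom:
  L3: preds {L0,L1}: {L0} ∩ {L0,L1} = {L0}; idom=L0
  L5: preds {L0,L2}: {L0} ∩ {L0,L1,L2} = {L0}; idom=L0
  L6: preds {L2,L5}: {L0,L1,L2} ∩ {L0,L5} = {L0}; idom=L0
  L7: preds {L4,L6}: {L0,L1,L4} ∩ {L0,L6} = {L0}; idom=L0

DF derivation:
  join L3 pred L0: · stop@L0
  join L3 pred L1: L1 stop@L0
  join L5 pred L0: · stop@L0
  join L5 pred L2: L2→L1 stop@L0
  join L6 pred L2: L2→L1 stop@L0
  join L6 pred L5: L5 stop@L0
  join L7 pred L4: L4→L1 stop@L0
  join L7 pred L6: L6 stop@L0
  DF(L0)=∅
  DF(L1)={L3,L5,L6,L7}
  DF(L2)={L5,L6}
  DF(L3)=∅
  DF(L4)={L7}
  DF(L5)={L6}
  DF(L6)={L7}
  DF(L7)=∅

DF(L1) = ["L3", "L5", "L6", "L7"]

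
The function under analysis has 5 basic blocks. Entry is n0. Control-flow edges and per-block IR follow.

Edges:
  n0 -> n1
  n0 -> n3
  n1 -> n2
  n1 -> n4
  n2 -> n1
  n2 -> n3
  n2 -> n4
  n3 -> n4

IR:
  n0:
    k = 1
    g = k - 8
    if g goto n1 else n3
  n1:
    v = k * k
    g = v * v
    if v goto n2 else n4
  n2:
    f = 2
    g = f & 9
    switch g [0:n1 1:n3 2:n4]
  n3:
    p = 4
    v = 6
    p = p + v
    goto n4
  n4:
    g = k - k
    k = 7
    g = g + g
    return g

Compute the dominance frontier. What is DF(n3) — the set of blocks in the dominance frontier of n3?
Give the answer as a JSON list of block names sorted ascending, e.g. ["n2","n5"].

Answer: ["n4"]

Working:
idom tree: n1←n0 n2←n1 n3←n0 n4←n0
Join-block Dom:
  n1: preds {n0,n2}: {n0} ∩ {n0,n1,n2} = {n0}; idom=n0
  n3: preds {n0,n2}: {n0} ∩ {n0,n1,n2} = {n0}; idom=n0
  n4: preds {n1,n2,n3}: {n0,n1} ∩ {n0,n1,n2} ∩ {n0,n3} = {n0}; idom=n0

DF derivation:
  join n1 pred n0: · stop@n0
  join n1 pred n2: n2→n1 stop@n0
  join n3 pred n0: · stop@n0
  join n3 pred n2: n2→n1 stop@n0
  join n4 pred n1: n1 stop@n0
  join n4 pred n2: n2→n1 stop@n0
  join n4 pred n3: n3 stop@n0
  n0 → ∅
  n1 → {n1,n3,n4}
  n2 → {n1,n3,n4}
  n3 → {n4}
  n4 → ∅

DF(n3) = ["n4"]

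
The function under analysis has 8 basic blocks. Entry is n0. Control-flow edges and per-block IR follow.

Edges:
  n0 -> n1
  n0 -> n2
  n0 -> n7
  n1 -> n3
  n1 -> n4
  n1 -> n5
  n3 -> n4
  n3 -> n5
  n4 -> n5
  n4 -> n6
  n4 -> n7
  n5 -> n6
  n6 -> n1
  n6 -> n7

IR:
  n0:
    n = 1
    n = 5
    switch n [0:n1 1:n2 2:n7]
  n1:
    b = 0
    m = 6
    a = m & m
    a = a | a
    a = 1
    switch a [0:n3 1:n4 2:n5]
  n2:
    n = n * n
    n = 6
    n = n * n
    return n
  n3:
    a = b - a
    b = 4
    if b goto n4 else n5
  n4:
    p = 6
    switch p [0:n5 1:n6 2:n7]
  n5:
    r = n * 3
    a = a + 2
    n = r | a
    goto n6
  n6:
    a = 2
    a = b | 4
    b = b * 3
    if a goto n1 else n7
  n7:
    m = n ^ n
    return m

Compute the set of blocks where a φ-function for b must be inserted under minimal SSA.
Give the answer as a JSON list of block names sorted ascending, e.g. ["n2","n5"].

Answer: ["n1", "n4", "n5", "n6", "n7"]

Derivation:
idom tree: n1←n0 n2←n0 n3←n1 n4←n1 n5←n1 n6←n1 n7←n0
Dom at joins:
  n1: preds {n0,n6}: {n0} ∩ {n0,n1,n6} = {n0}; idom=n0
  n4: preds {n1,n3}: {n0,n1} ∩ {n0,n1,n3} = {n0,n1}; idom=n1
  n5: preds {n1,n3,n4}: {n0,n1} ∩ {n0,n1,n3} ∩ {n0,n1,n4} = {n0,n1}; idom=n1
  n6: preds {n4,n5}: {n0,n1,n4} ∩ {n0,n1,n5} = {n0,n1}; idom=n1
  n7: preds {n0,n4,n6}: {n0} ∩ {n0,n1,n4} ∩ {n0,n1,n6} = {n0}; idom=n0

Frontier:
  join n1 pred n0: · stop@n0
  join n1 pred n6: n6→n1 stop@n0
  join n4 pred n1: · stop@n1
  join n4 pred n3: n3 stop@n1
  join n5 pred n1: · stop@n1
  join n5 pred n3: n3 stop@n1
  join n5 pred n4: n4 stop@n1
  join n6 pred n4: n4 stop@n1
  join n6 pred n5: n5 stop@n1
  join n7 pred n0: · stop@n0
  join n7 pred n4: n4→n1 stop@n0
  join n7 pred n6: n6→n1 stop@n0
  DF(n0)=∅
  DF(n1)={n1,n7}
  DF(n2)=∅
  DF(n3)={n4,n5}
  DF(n4)={n5,n6,n7}
  DF(n5)={n6}
  DF(n6)={n1,n7}
  DF(n7)=∅

φ for b: defs {n1,n3,n6}
  DF⁺ = {n1,n4,n5,n6,n7}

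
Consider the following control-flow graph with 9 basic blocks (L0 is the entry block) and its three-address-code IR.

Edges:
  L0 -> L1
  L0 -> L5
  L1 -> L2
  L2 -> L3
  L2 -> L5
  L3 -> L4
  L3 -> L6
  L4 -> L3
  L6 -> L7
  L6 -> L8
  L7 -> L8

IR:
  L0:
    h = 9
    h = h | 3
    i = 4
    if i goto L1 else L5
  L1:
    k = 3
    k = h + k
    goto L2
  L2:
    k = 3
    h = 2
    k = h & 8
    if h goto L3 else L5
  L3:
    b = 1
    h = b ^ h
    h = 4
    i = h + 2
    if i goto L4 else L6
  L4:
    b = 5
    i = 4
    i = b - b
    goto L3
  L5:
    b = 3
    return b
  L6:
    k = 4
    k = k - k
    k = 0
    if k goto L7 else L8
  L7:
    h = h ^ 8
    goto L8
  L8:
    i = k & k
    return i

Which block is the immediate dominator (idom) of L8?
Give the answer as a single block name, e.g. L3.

Answer: L6

Derivation:
idom tree: L1←L0 L2←L1 L3←L2 L4←L3 L5←L0 L6←L3 L7←L6 L8←L6
Join-block Dom:
  L3: preds {L2,L4}: {L0,L1,L2} ∩ {L0,L1,L2,L3,L4} = {L0,L1,L2}; idom=L2
  L5: preds {L0,L2}: {L0} ∩ {L0,L1,L2} = {L0}; idom=L0
  L8: preds {L6,L7}: {L0,L1,L2,L3,L6} ∩ {L0,L1,L2,L3,L6,L7} = {L0,L1,L2,L3,L6}; idom=L6

idom(L8) = L6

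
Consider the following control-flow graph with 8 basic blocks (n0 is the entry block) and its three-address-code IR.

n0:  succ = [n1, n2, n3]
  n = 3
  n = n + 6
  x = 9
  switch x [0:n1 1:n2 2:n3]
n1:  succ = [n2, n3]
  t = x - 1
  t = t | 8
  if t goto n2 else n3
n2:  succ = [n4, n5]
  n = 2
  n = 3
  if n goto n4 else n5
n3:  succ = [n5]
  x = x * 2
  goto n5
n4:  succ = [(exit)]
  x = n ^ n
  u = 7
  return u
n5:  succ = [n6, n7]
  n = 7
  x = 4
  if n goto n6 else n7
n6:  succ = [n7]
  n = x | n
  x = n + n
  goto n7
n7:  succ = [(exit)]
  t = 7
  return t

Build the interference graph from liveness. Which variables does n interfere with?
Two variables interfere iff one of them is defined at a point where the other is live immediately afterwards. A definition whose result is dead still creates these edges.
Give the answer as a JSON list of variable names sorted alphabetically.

Answer: ["x"]

Derivation:
Per-block:
  n0 def {n,x} use ∅
  n1 def {t} use {x}
  n2 def {n} use ∅
  n3 def {x} use {x}
  n4 def {u,x} use {n}
  n5 def {n,x} use ∅
  n6 def {n,x} use {n,x}
  n7 def {t} use ∅

Backward fixpoint:
  n0: in=∅ out={x}
  n1: in={x} out={x}
  n2: in=∅ out={n}
  n3: in={x} out=∅
  n4: in={n} out=∅
  n5: in=∅ out={n,x}
  n6: in={n,x} out=∅
  n7: in=∅ out=∅

Conflict graph:
  n: {x}
  t: {x}
  u: ∅
  x: {n,t}

N(n) = ["x"]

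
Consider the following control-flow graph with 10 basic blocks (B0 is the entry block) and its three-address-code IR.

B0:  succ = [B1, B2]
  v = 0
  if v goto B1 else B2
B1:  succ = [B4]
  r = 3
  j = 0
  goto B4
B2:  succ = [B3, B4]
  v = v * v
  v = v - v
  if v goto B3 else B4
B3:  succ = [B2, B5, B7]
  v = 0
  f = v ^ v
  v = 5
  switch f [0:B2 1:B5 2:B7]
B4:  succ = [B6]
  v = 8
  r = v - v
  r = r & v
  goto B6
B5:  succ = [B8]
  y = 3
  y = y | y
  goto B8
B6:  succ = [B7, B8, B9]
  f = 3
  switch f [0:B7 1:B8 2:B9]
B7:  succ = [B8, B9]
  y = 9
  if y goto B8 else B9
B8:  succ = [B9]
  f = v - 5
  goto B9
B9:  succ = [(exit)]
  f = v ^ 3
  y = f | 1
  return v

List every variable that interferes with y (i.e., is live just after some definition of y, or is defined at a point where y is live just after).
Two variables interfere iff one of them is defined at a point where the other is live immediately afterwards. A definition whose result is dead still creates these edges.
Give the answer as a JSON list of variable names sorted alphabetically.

Block summaries:
  B0: {v} / ∅
  B1: {j,r} / ∅
  B2: {v} / {v}
  B3: {f,v} / ∅
  B4: {r,v} / ∅
  B5: {y} / ∅
  B6: {f} / ∅
  B7: {y} / ∅
  B8: {f} / {v}
  B9: {f,y} / {v}

Live sets:
  live B0: ∅→{v}
  live B1: ∅→∅
  live B2: {v}→∅
  live B3: ∅→{v}
  live B4: ∅→{v}
  live B5: {v}→{v}
  live B6: {v}→{v}
  live B7: {v}→{v}
  live B8: {v}→{v}
  live B9: {v}→∅

Interference:
  f — {v}
  j — ∅
  r — {v}
  v — {f,r,y}
  y — {v}

N(y) = ["v"]

Answer: ["v"]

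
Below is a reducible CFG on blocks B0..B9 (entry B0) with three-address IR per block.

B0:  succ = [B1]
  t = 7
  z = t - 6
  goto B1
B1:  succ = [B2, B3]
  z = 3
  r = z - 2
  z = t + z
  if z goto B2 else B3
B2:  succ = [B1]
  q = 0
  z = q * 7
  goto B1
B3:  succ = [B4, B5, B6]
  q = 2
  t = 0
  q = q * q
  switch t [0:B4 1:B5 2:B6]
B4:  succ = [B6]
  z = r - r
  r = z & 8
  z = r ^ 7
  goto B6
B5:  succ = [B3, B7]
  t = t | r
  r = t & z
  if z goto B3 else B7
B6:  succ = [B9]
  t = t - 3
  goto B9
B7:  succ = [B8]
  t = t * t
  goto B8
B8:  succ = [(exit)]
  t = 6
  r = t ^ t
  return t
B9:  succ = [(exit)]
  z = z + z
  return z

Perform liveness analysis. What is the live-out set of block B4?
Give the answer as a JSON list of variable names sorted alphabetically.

Answer: ["t", "z"]

Derivation:
Per-block:
  B0 def {t,z} use ∅
  B1 def {r,z} use {t}
  B2 def {q,z} use ∅
  B3 def {q,t} use ∅
  B4 def {r,z} use {r}
  B5 def {r,t} use {r,t,z}
  B6 def {t} use {t}
  B7 def {t} use {t}
  B8 def {r,t} use ∅
  B9 def {z} use {z}

Liveness:
  B0 li=∅ lo={t}
  B1 li={t} lo={r,t,z}
  B2 li={t} lo={t}
  B3 li={r,z} lo={r,t,z}
  B4 li={r,t} lo={t,z}
  B5 li={r,t,z} lo={r,t,z}
  B6 li={t,z} lo={z}
  B7 li={t} lo=∅
  B8 li=∅ lo=∅
  B9 li={z} lo=∅

live-out(B4) = ["t", "z"]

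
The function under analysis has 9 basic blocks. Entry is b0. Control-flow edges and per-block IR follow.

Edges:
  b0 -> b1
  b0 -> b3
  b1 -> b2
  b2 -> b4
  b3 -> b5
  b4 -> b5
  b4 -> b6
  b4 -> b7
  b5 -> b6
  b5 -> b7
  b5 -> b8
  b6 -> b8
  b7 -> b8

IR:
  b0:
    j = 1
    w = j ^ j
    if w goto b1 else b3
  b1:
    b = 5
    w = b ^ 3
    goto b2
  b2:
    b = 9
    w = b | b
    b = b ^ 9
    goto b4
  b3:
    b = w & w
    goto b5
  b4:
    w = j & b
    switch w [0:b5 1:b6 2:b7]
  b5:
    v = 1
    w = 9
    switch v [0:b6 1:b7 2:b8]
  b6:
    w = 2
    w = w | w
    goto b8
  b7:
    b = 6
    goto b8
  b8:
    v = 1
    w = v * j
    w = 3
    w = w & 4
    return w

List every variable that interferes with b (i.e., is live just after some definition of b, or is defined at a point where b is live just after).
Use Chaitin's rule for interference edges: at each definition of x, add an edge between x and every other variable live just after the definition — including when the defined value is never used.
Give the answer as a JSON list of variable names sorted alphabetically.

Answer: ["j", "w"]

Derivation:
Block summaries:
  b0: {j,w} / ∅
  b1: {b,w} / ∅
  b2: {b,w} / ∅
  b3: {b} / {w}
  b4: {w} / {b,j}
  b5: {v,w} / ∅
  b6: {w} / ∅
  b7: {b} / ∅
  b8: {v,w} / {j}

Liveness:
  b0 li=∅ lo={j,w}
  b1 li={j} lo={j}
  b2 li={j} lo={b,j}
  b3 li={j,w} lo={j}
  b4 li={b,j} lo={j}
  b5 li={j} lo={j}
  b6 li={j} lo={j}
  b7 li={j} lo={j}
  b8 li={j} lo=∅

Interference:
  b — {j,w}
  j — {b,v,w}
  v — {j,w}
  w — {b,j,v}

N(b) = ["j", "w"]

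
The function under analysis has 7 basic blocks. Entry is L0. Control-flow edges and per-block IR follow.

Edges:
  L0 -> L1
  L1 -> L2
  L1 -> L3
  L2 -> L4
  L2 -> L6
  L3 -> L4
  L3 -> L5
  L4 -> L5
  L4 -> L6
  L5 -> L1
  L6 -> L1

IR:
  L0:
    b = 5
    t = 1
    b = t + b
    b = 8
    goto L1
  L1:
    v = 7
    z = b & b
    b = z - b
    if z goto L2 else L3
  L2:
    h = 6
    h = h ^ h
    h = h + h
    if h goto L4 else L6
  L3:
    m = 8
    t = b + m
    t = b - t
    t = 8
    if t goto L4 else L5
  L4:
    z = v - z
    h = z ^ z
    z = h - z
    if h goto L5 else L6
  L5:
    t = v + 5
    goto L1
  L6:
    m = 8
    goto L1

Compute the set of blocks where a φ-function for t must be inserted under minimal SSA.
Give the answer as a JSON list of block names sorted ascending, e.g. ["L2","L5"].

Answer: ["L1", "L4", "L5", "L6"]

Working:
idom tree: L1←L0 L2←L1 L3←L1 L4←L1 L5←L1 L6←L1
Join-block Dom:
  L1: preds {L0,L5,L6}: {L0} ∩ {L0,L1,L5} ∩ {L0,L1,L6} = {L0}; idom=L0
  L4: preds {L2,L3}: {L0,L1,L2} ∩ {L0,L1,L3} = {L0,L1}; idom=L1
  L5: preds {L3,L4}: {L0,L1,L3} ∩ {L0,L1,L4} = {L0,L1}; idom=L1
  L6: preds {L2,L4}: {L0,L1,L2} ∩ {L0,L1,L4} = {L0,L1}; idom=L1

DF walk-up:
  L1←L0: walk · to L0
  L1←L5: walk L5→L1 to L0
  L1←L6: walk L6→L1 to L0
  L4←L2: walk L2 to L1
  L4←L3: walk L3 to L1
  L5←L3: walk L3 to L1
  L5←L4: walk L4 to L1
  L6←L2: walk L2 to L1
  L6←L4: walk L4 to L1
  L0 → ∅
  L1 → {L1}
  L2 → {L4,L6}
  L3 → {L4,L5}
  L4 → {L5,L6}
  L5 → {L1}
  L6 → {L1}

φ for t: defs {L0,L3,L5}
  DF⁺ = {L1,L4,L5,L6}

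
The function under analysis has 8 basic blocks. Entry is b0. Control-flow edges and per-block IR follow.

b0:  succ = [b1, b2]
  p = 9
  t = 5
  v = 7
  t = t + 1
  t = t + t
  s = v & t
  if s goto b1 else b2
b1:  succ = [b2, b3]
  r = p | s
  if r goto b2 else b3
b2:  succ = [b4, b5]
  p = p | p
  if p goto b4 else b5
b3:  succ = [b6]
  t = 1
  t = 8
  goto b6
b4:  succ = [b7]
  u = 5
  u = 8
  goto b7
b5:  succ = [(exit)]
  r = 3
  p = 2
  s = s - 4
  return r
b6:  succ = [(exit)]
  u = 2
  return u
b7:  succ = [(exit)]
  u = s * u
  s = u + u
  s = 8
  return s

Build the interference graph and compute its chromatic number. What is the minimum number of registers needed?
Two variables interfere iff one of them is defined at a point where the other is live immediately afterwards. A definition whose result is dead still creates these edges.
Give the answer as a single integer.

Answer: 3

Analysis:
Block summaries:
  b0: {p,s,t,v} / ∅
  b1: {r} / {p,s}
  b2: {p} / {p}
  b3: {t} / ∅
  b4: {u} / ∅
  b5: {p,r,s} / {s}
  b6: {u} / ∅
  b7: {s,u} / {s,u}

Liveness:
  b0 li=∅ lo={p,s}
  b1 li={p,s} lo={p,s}
  b2 li={p,s} lo={s}
  b3 li=∅ lo=∅
  b4 li={s} lo={s,u}
  b5 li={s} lo=∅
  b6 li=∅ lo=∅
  b7 li={s,u} lo=∅

Interference:
  p↔{r,s,t,v}
  r↔{p,s}
  s↔{p,r,u}
  t↔{p,v}
  u↔{s}
  v↔{p,t}

Chromatic number:
  clique {p,r,s} ⇒ need ≥ 3
  3-colouring: R0={p,u}  R1={s,t}  R2={r,v}
  χ = 3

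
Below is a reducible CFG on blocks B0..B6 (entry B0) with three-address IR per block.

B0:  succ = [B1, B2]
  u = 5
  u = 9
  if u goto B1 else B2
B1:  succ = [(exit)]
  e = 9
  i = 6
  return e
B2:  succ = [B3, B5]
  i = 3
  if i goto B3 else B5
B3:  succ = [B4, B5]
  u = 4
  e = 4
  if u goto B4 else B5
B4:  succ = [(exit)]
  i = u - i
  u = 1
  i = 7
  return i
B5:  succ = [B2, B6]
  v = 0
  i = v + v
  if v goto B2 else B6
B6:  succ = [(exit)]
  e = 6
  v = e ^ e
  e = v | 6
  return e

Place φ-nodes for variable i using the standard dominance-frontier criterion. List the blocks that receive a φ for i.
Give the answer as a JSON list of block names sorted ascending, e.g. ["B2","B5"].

idom tree: B1←B0 B2←B0 B3←B2 B4←B3 B5←B2 B6←B5
Dom at joins:
  B2: preds {B0,B5}: {B0} ∩ {B0,B2,B5} = {B0}; idom=B0
  B5: preds {B2,B3}: {B0,B2} ∩ {B0,B2,B3} = {B0,B2}; idom=B2

DF derivation:
  join B2 pred B0: · stop@B0
  join B2 pred B5: B5→B2 stop@B0
  join B5 pred B2: · stop@B2
  join B5 pred B3: B3 stop@B2
  DF(B0)=∅
  DF(B1)=∅
  DF(B2)={B2}
  DF(B3)={B5}
  DF(B4)=∅
  DF(B5)={B2}
  DF(B6)=∅

φ for i: defs {B1,B2,B4,B5}
  DF⁺ = {B2}

Answer: ["B2"]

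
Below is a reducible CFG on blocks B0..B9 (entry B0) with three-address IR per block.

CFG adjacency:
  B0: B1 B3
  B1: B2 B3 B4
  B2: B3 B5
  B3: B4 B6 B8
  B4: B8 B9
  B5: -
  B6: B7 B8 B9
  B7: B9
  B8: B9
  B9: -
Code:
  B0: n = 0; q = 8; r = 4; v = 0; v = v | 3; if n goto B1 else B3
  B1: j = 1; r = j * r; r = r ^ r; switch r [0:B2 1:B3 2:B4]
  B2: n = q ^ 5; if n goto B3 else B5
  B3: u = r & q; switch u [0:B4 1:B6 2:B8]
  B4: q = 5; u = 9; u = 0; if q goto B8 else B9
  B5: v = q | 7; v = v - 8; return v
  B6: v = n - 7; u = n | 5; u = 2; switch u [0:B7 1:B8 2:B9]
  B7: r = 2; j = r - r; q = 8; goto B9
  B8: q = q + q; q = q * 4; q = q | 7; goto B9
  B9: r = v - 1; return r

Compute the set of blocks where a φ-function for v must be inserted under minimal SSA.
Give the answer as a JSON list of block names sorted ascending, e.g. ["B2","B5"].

idom tree: B1←B0 B2←B1 B3←B0 B4←B0 B5←B2 B6←B3 B7←B6 B8←B0 B9←B0
Join-block Dom:
  B3: preds {B0,B1,B2}: {B0} ∩ {B0,B1} ∩ {B0,B1,B2} = {B0}; idom=B0
  B4: preds {B1,B3}: {B0,B1} ∩ {B0,B3} = {B0}; idom=B0
  B8: preds {B3,B4,B6}: {B0,B3} ∩ {B0,B4} ∩ {B0,B3,B6} = {B0}; idom=B0
  B9: preds {B4,B6,B7,B8}: {B0,B4} ∩ {B0,B3,B6} ∩ {B0,B3,B6,B7} ∩ {B0,B8} = {B0}; idom=B0

DF walk-up:
  B3←B0: walk · to B0
  B3←B1: walk B1 to B0
  B3←B2: walk B2→B1 to B0
  B4←B1: walk B1 to B0
  B4←B3: walk B3 to B0
  B8←B3: walk B3 to B0
  B8←B4: walk B4 to B0
  B8←B6: walk B6→B3 to B0
  B9←B4: walk B4 to B0
  B9←B6: walk B6→B3 to B0
  B9←B7: walk B7→B6→B3 to B0
  B9←B8: walk B8 to B0
  B0: DF=∅
  B1: DF={B3,B4}
  B2: DF={B3}
  B3: DF={B4,B8,B9}
  B4: DF={B8,B9}
  B5: DF=∅
  B6: DF={B8,B9}
  B7: DF={B9}
  B8: DF={B9}
  B9: DF=∅

φ for v: defs {B0,B5,B6}
  DF⁺ = {B8,B9}

Answer: ["B8", "B9"]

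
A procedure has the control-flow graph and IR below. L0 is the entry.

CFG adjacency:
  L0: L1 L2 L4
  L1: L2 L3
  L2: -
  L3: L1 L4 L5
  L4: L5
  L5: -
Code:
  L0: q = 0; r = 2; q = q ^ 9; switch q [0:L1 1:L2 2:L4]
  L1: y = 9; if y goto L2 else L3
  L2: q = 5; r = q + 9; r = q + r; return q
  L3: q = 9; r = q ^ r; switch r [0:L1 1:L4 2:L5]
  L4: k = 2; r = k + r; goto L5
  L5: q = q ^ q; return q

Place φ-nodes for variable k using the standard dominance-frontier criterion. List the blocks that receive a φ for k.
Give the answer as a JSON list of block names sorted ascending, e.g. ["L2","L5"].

Answer: ["L5"]

Derivation:
idom tree: L1←L0 L2←L0 L3←L1 L4←L0 L5←L0
Join-block Dom:
  L1: preds {L0,L3}: {L0} ∩ {L0,L1,L3} = {L0}; idom=L0
  L2: preds {L0,L1}: {L0} ∩ {L0,L1} = {L0}; idom=L0
  L4: preds {L0,L3}: {L0} ∩ {L0,L1,L3} = {L0}; idom=L0
  L5: preds {L3,L4}: {L0,L1,L3} ∩ {L0,L4} = {L0}; idom=L0

Frontier:
  L1←L0: walk · to L0
  L1←L3: walk L3→L1 to L0
  L2←L0: walk · to L0
  L2←L1: walk L1 to L0
  L4←L0: walk · to L0
  L4←L3: walk L3→L1 to L0
  L5←L3: walk L3→L1 to L0
  L5←L4: walk L4 to L0
  L0 → ∅
  L1 → {L1,L2,L4,L5}
  L2 → ∅
  L3 → {L1,L4,L5}
  L4 → {L5}
  L5 → ∅

φ for k: defs {L4}
  DF⁺ = {L5}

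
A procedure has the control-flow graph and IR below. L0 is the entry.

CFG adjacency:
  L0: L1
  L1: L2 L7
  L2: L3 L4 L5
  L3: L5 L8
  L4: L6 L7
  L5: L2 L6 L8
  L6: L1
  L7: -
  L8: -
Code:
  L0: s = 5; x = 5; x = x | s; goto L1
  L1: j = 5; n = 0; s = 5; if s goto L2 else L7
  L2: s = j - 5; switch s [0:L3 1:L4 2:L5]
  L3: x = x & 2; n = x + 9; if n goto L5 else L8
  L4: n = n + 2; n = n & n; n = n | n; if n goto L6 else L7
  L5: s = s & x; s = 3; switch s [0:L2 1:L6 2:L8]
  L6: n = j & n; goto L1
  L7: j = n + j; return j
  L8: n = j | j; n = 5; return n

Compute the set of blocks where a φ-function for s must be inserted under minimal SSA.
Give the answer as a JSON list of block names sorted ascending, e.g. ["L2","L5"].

idom tree: L1←L0 L2←L1 L3←L2 L4←L2 L5←L2 L6←L2 L7←L1 L8←L2
Dom at joins:
  L1: preds {L0,L6}: {L0} ∩ {L0,L1,L2,L6} = {L0}; idom=L0
  L2: preds {L1,L5}: {L0,L1} ∩ {L0,L1,L2,L5} = {L0,L1}; idom=L1
  L5: preds {L2,L3}: {L0,L1,L2} ∩ {L0,L1,L2,L3} = {L0,L1,L2}; idom=L2
  L6: preds {L4,L5}: {L0,L1,L2,L4} ∩ {L0,L1,L2,L5} = {L0,L1,L2}; idom=L2
  L7: preds {L1,L4}: {L0,L1} ∩ {L0,L1,L2,L4} = {L0,L1}; idom=L1
  L8: preds {L3,L5}: {L0,L1,L2,L3} ∩ {L0,L1,L2,L5} = {L0,L1,L2}; idom=L2

Frontier:
  join L1 pred L0: · stop@L0
  join L1 pred L6: L6→L2→L1 stop@L0
  join L2 pred L1: · stop@L1
  join L2 pred L5: L5→L2 stop@L1
  join L5 pred L2: · stop@L2
  join L5 pred L3: L3 stop@L2
  join L6 pred L4: L4 stop@L2
  join L6 pred L5: L5 stop@L2
  join L7 pred L1: · stop@L1
  join L7 pred L4: L4→L2 stop@L1
  join L8 pred L3: L3 stop@L2
  join L8 pred L5: L5 stop@L2
  DF(L0)=∅
  DF(L1)={L1}
  DF(L2)={L1,L2,L7}
  DF(L3)={L5,L8}
  DF(L4)={L6,L7}
  DF(L5)={L2,L6,L8}
  DF(L6)={L1}
  DF(L7)=∅
  DF(L8)=∅

φ for s: defs {L0,L1,L2,L5}
  DF⁺ = {L1,L2,L6,L7,L8}

Answer: ["L1", "L2", "L6", "L7", "L8"]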